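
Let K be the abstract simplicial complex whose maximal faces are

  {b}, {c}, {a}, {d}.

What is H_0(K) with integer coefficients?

K has 4 vertices.
rank ∂_0 = 0, rank ∂_1 = 0 ⇒ b_0 = 4 − 0 − 0 = 4. So H_0 = Z^4.

H_0 ≅ Z^4.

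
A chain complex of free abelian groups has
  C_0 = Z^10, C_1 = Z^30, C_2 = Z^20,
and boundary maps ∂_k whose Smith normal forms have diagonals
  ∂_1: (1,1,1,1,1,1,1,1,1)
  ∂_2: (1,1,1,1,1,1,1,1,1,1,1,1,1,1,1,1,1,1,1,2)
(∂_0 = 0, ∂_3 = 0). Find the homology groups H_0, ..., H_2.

H_0: b_0 = 10 − 0 − 9 = 1; torsion from ∂_1 factors > 1: none. So H_0 ≅ Z.
H_1: b_1 = 30 − 9 − 20 = 1; torsion from ∂_2 factors > 1: [2]. So H_1 ≅ Z ⊕ Z/2.
H_2: b_2 = 20 − 20 − 0 = 0; torsion from ∂_3 factors > 1: none. So H_2 ≅ 0.

H_0 ≅ Z,  H_1 ≅ Z ⊕ Z/2,  H_2 = 0.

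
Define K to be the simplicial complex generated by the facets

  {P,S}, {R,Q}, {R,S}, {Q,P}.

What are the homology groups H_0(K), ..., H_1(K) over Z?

H_0 = Z,  H_1 = Z.

Take the total order P < Q < R < S on the vertex set. Then K (dimension 1) consists of the simplices:

  0-simplices (4): P, Q, R, S
  1-simplices (4): PQ, PS, QR, RS

Hence C_0 ≅ Z^4, C_1 ≅ Z^4.

Boundary ∂_1: C_1 → C_0 maps an edge to its endpoints' difference, ∂[p,q] = q − p.
The 4×4 boundary matrix has rank 3 and Smith normal form diag(1,1,1).

From H_k ≅ ker(∂_k) / im(∂_{k+1}) we obtain:

  H_0: rank C_0 − rank ∂_1 = 4 − 3 = 1, and the invariant factors of ∂_1 are all 1, so H_0 = Z.
  H_1: rank ker ∂_1 − rank ∂_2 = (4 − 3) − 0 = 1, and there is no ∂_2, so H_1 = Z.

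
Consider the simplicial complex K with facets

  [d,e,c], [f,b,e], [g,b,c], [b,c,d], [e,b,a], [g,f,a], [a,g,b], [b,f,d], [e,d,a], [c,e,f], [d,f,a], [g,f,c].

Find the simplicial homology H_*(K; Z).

H_0 ≅ Z,  H_1 ≅ Z/2Z,  H_2 = 0.

We work with the vertex ordering a < b < c < d < e < f < g. The simplices of K, each written with vertices in increasing order, are:

  0-simplices (7): a, b, c, d, e, f, g
  1-simplices (18): ab, ad, ae, af, ag, bc, bd, be, bf, bg, cd, ce, cf, cg, de, df, ef, fg
  2-simplices (12): abe, abg, ade, adf, afg, bcd, bcg, bdf, bef, cde, cef, cfg

giving chain groups C_0 ≅ Z^7, C_1 ≅ Z^18, C_2 ≅ Z^12.

The boundary map ∂_1: C_1 → C_0 maps an edge to its endpoints' difference, ∂[p,q] = q − p.
As a 7×18 matrix over Z this has rank 6, with invariant factors (1,1,1,1,1,1).

The boundary map ∂_2: C_2 → C_1 sends each 2-simplex [p,q,r] to [q,r] − [p,r] + [p,q]. For instance
  ∂cde = de − ce + cd,
  ∂bdf = df − bf + bd.
The resulting 18×12 matrix has rank 12, and its Smith normal form has invariant factors (1,1,1,1,1,1,1,1,1,1,1,2).

Reading off H_k = ker ∂_k / im ∂_{k+1}:

  H_0: rank C_0 − rank ∂_1 = 7 − 6 = 1, and the invariant factors of ∂_1 are all 1, so H_0 ≅ Z.
  H_1: rank ker ∂_1 − rank ∂_2 = (18 − 6) − 12 = 0, and ∂_2 has invariant factor 2 > 1, so H_1 ≅ Z/2Z.
  H_2: rank ker ∂_2 − rank ∂_3 = (12 − 12) − 0 = 0, and there is no ∂_3, so H_2 ≅ 0.

(K is a triangulation of the real projective plane RP^2.)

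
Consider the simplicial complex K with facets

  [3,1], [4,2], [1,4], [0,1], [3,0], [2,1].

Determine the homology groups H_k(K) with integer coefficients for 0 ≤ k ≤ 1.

H_0 = Z,  H_1 = Z^2.

K has 5 vertices, 6 edges.
rank ∂_0 = 0, rank ∂_1 = 4 ⇒ b_0 = 5 − 0 − 4 = 1; all invariant factors of ∂_1 are 1 so no torsion. So H_0 ≅ Z.
rank ∂_1 = 4, rank ∂_2 = 0 ⇒ b_1 = 6 − 4 − 0 = 2. So H_1 ≅ Z^2.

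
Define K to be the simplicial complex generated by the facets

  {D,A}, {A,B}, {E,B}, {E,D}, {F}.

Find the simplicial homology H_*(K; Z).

H_0 = Z^2,  H_1 = Z.

We work with the vertex ordering A < B < D < E < F. The simplices of K, each written with vertices in increasing order, are:

  0-simplices (5): A, B, D, E, F
  1-simplices (4): AB, AD, BE, DE

giving chain groups C_0 ≅ Z^5, C_1 ≅ Z^4.

The boundary map ∂_1: C_1 → C_0 maps an edge to its endpoints' difference, ∂[p,q] = q − p. For instance
  ∂AB = B − A.
This gives a 5×4 integer matrix of rank 3; reducing to Smith normal form yields diagonal entries (1,1,1).

Reading off H_k = ker ∂_k / im ∂_{k+1}:

  H_0: rank C_0 − rank ∂_1 = 5 − 3 = 2, and the invariant factors of ∂_1 are all 1, so H_0 = Z^2.
  H_1: rank ker ∂_1 − rank ∂_2 = (4 − 3) − 0 = 1, and there is no ∂_2, so H_1 = Z.

As a check, the Euler characteristic is 5 − 4 = 1, which agrees with 2 − 1 = 1.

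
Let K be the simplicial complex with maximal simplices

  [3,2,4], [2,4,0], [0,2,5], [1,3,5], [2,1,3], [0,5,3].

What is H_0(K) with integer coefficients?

H_0 ≅ Z.

Take the total order 0 < 1 < 2 < 3 < 4 < 5 on the vertex set. Then K (dimension 2) consists of the simplices:

  0-simplices (6): [0], [1], [2], [3], [4], [5]
  1-simplices (12): [0,2], [0,3], [0,4], [0,5], [1,2], [1,3], [1,5], [2,3], [2,4], [2,5], [3,4], [3,5]
  2-simplices (6): [0,2,4], [0,2,5], [0,3,5], [1,2,3], [1,3,5], [2,3,4]

Hence C_0 ≅ Z^6, C_1 ≅ Z^12, C_2 ≅ Z^6.

Boundary ∂_1: C_1 → C_0 maps an edge to its endpoints' difference, ∂[p,q] = q − p. For instance
  ∂[0,2] = [2] − [0].
The 6×12 boundary matrix has rank 5 and Smith normal form diag(1,1,1,1,1).

Boundary ∂_2: C_2 → C_1 maps a triangle to the signed sum of its edges. For instance
  ∂[1,3,5] = [3,5] − [1,5] + [1,3],
  ∂[2,3,4] = [3,4] − [2,4] + [2,3].
As a 12×6 matrix over Z this has rank 6, with invariant factors (1,1,1,1,1,1).

Computing H_k = (kernel of ∂_k) / (image of ∂_{k+1}):

  H_0: rank C_0 − rank ∂_1 = 6 − 5 = 1, and the invariant factors of ∂_1 are all 1, so H_0 ≅ Z.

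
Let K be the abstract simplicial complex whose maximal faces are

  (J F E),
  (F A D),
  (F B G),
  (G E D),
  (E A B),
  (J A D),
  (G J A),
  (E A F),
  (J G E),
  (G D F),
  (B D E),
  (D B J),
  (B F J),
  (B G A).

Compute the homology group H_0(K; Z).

H_0 ≅ Z.

Take the total order A < B < D < E < F < G < J on the vertex set. Then K (dimension 2) consists of the simplices:

  0-simplices (7): A, B, D, E, F, G, J
  1-simplices (21): AB, AD, AE, AF, AG, AJ, BD, BE, BF, BG, BJ, DE, DF, DG, DJ, EF, EG, EJ, FG, FJ, GJ
  2-simplices (14): ABE, ABG, ADF, ADJ, AEF, AGJ, BDE, BDJ, BFG, BFJ, DEG, DFG, EFJ, EGJ

so the chain groups are C_0 ≅ Z^7, C_1 ≅ Z^21, C_2 ≅ Z^14.

Boundary ∂_1: C_1 → C_0 is given by ∂[p,q] = [q] − [p]. For instance
  ∂DF = F − D.
As a 7×21 matrix over Z this has rank 6, with invariant factors (1,1,1,1,1,1).

The boundary map ∂_2: C_2 → C_1 acts by ∂[p,q,r] = [q,r] − [p,r] + [p,q]. For instance
  ∂EFJ = FJ − EJ + EF,
  ∂DEG = EG − DG + DE.
As a 21×14 matrix over Z this has rank 13, with invariant factors (1,1,1,1,1,1,1,1,1,1,1,1,1).

Computing H_k = (kernel of ∂_k) / (image of ∂_{k+1}):

  H_0: rank C_0 − rank ∂_1 = 7 − 6 = 1, and the invariant factors of ∂_1 are all 1, so H_0 = Z.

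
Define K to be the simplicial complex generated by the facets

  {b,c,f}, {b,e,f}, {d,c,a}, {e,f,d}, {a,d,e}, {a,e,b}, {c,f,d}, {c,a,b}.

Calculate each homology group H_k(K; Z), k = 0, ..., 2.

H_0 = Z,  H_1 = 0,  H_2 = Z.

Fix the vertex order a < b < c < d < e < f and write every simplex with vertices in increasing order. Then dim K = 2 and the simplices of K are:

  0-simplices (6): a, b, c, d, e, f
  1-simplices (12): ab, ac, ad, ae, bc, be, bf, cd, cf, de, df, ef
  2-simplices (8): abc, abe, acd, ade, bcf, bef, cdf, def

giving chain groups C_0 ≅ Z^6, C_1 ≅ Z^12, C_2 ≅ Z^8.

The boundary map ∂_1: C_1 → C_0 sends each edge [p,q] (with p < q) to q − p.
The 6×12 boundary matrix has rank 5 and Smith normal form diag(1,1,1,1,1).

The boundary map ∂_2: C_2 → C_1 maps a triangle to the signed sum of its edges. For instance
  ∂cdf = df − cf + cd,
  ∂def = ef − df + de.
The 12×8 boundary matrix has rank 7 and Smith normal form diag(1,1,1,1,1,1,1).

From H_k ≅ ker(∂_k) / im(∂_{k+1}) we obtain:

  H_0: rank C_0 − rank ∂_1 = 6 − 5 = 1, and the invariant factors of ∂_1 are all 1, so H_0 ≅ Z.
  H_1: rank ker ∂_1 − rank ∂_2 = (12 − 5) − 7 = 0, and the invariant factors of ∂_2 are all 1, so H_1 ≅ 0.
  H_2: rank ker ∂_2 − rank ∂_3 = (8 − 7) − 0 = 1, and there is no ∂_3, so H_2 ≅ Z.

As a check, the Euler characteristic is 6 − 12 + 8 = 2, which agrees with 1 − 0 + 1 = 2.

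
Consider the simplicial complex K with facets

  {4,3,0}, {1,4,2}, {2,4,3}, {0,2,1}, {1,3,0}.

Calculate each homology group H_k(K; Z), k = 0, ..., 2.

Take the total order 0 < 1 < 2 < 3 < 4 on the vertex set. Then K (dimension 2) consists of the simplices:

  0-simplices (5): [0], [1], [2], [3], [4]
  1-simplices (10): [0,1], [0,2], [0,3], [0,4], [1,2], [1,3], [1,4], [2,3], [2,4], [3,4]
  2-simplices (5): [0,1,2], [0,1,3], [0,3,4], [1,2,4], [2,3,4]

giving chain groups C_0 ≅ Z^5, C_1 ≅ Z^10, C_2 ≅ Z^5.

Boundary ∂_1: C_1 → C_0 is given by ∂[p,q] = [q] − [p]. For instance
  ∂[1,3] = [3] − [1].
This gives a 5×10 integer matrix of rank 4; reducing to Smith normal form yields diagonal entries (1,1,1,1).

∂_2: C_2 → C_1 sends each 2-simplex [p,q,r] to [q,r] − [p,r] + [p,q]. For instance
  ∂[2,3,4] = [3,4] − [2,4] + [2,3],
  ∂[0,1,2] = [1,2] − [0,2] + [0,1].
This gives a 10×5 integer matrix of rank 5; reducing to Smith normal form yields diagonal entries (1,1,1,1,1).

Now H_k = ker ∂_k / im ∂_{k+1}, so:

  H_0: rank C_0 − rank ∂_1 = 5 − 4 = 1, and the invariant factors of ∂_1 are all 1, so H_0 = Z.
  H_1: rank ker ∂_1 − rank ∂_2 = (10 − 4) − 5 = 1, and the invariant factors of ∂_2 are all 1, so H_1 = Z.
  H_2: rank ker ∂_2 − rank ∂_3 = (5 − 5) − 0 = 0, and there is no ∂_3, so H_2 = 0.

As a check, the Euler characteristic is 5 − 10 + 5 = 0, which agrees with 1 − 1 + 0 = 0.

H_0 = Z,  H_1 = Z,  H_2 = 0.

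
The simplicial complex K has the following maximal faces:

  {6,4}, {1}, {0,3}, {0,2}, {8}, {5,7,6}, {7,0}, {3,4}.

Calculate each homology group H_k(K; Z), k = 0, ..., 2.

Take the total order 0 < 1 < 2 < 3 < 4 < 5 < 6 < 7 < 8 on the vertex set. Then K (dimension 2) consists of the simplices:

  0-simplices (9): [0], [1], [2], [3], [4], [5], [6], [7], [8]
  1-simplices (8): [0,2], [0,3], [0,7], [3,4], [4,6], [5,6], [5,7], [6,7]
  2-simplices (1): [5,6,7]

so the chain groups are C_0 ≅ Z^9, C_1 ≅ Z^8, C_2 ≅ Z^1.

Boundary ∂_1: C_1 → C_0 sends each edge [p,q] (with p < q) to q − p. For instance
  ∂[6,7] = [7] − [6].
The resulting 9×8 matrix has rank 6, and its Smith normal form has invariant factors (1,1,1,1,1,1).

∂_2: C_2 → C_1 sends each 2-simplex [p,q,r] to [q,r] − [p,r] + [p,q]. For instance
  ∂[5,6,7] = [6,7] − [5,7] + [5,6].
As a 8×1 matrix over Z this has rank 1, with invariant factors (1).

Now H_k = ker ∂_k / im ∂_{k+1}, so:

  H_0: rank C_0 − rank ∂_1 = 9 − 6 = 3, and the invariant factors of ∂_1 are all 1, so H_0 ≅ Z^3.
  H_1: rank ker ∂_1 − rank ∂_2 = (8 − 6) − 1 = 1, and the invariant factors of ∂_2 are all 1, so H_1 ≅ Z.
  H_2: rank ker ∂_2 − rank ∂_3 = (1 − 1) − 0 = 0, and there is no ∂_3, so H_2 ≅ 0.

As a check, the Euler characteristic is 9 − 8 + 1 = 2, which agrees with 3 − 1 + 0 = 2.

H_0 = Z^3,  H_1 = Z,  H_2 = 0.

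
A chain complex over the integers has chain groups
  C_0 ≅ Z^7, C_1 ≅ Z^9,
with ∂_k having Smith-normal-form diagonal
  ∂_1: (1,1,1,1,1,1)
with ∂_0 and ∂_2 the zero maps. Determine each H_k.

H_0 = Z,  H_1 = Z^3.

H_0: b_0 = 7 − 0 − 6 = 1; torsion from ∂_1 factors > 1: none. So H_0 = Z.
H_1: b_1 = 9 − 6 − 0 = 3; torsion from ∂_2 factors > 1: none. So H_1 = Z^3.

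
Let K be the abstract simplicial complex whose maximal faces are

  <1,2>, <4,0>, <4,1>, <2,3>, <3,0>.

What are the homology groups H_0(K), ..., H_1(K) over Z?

H_0 ≅ Z,  H_1 ≅ Z.

Order the vertices as 0 < 1 < 2 < 3 < 4. Listing each simplex with vertices in this order, K has dimension 1 with simplices:

  0-simplices (5): [0], [1], [2], [3], [4]
  1-simplices (5): [0,3], [0,4], [1,2], [1,4], [2,3]

giving chain groups C_0 ≅ Z^5, C_1 ≅ Z^5.

Boundary ∂_1: C_1 → C_0 maps an edge to its endpoints' difference, ∂[p,q] = q − p.
The resulting 5×5 matrix has rank 4, and its Smith normal form has invariant factors (1,1,1,1).

Now H_k = ker ∂_k / im ∂_{k+1}, so:

  H_0: rank C_0 − rank ∂_1 = 5 − 4 = 1, and the invariant factors of ∂_1 are all 1, so H_0 ≅ Z.
  H_1: rank ker ∂_1 − rank ∂_2 = (5 − 4) − 0 = 1, and there is no ∂_2, so H_1 ≅ Z.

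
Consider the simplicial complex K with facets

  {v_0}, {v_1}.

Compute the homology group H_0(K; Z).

We work with the vertex ordering v_0 < v_1. The simplices of K, each written with vertices in increasing order, are:

  0-simplices (2): [v_0], [v_1]

giving chain groups C_0 ≅ Z^2.

Now H_k = ker ∂_k / im ∂_{k+1}, so:

  H_0: rank C_0 − rank ∂_1 = 2 − 0 = 2, and there is no ∂_1, so H_0 = Z^2.

H_0 ≅ Z^2.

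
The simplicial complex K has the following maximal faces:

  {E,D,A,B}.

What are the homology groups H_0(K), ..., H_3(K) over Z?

Fix the vertex order A < B < D < E and write every simplex with vertices in increasing order. Then dim K = 3 and the simplices of K are:

  0-simplices (4): A, B, D, E
  1-simplices (6): AB, AD, AE, BD, BE, DE
  2-simplices (4): ABD, ABE, ADE, BDE
  3-simplices (1): ABDE

giving chain groups C_0 ≅ Z^4, C_1 ≅ Z^6, C_2 ≅ Z^4, C_3 ≅ Z^1.

∂_1: C_1 → C_0 maps an edge to its endpoints' difference, ∂[p,q] = q − p. For instance
  ∂BE = E − B.
This gives a 4×6 integer matrix of rank 3; reducing to Smith normal form yields diagonal entries (1,1,1).

∂_2: C_2 → C_1 sends each 2-simplex [p,q,r] to [q,r] − [p,r] + [p,q]. For instance
  ∂ABE = BE − AE + AB,
  ∂ADE = DE − AE + AD.
The 6×4 boundary matrix has rank 3 and Smith normal form diag(1,1,1).

∂_3: C_3 → C_2 sends each 3-simplex σ to the alternating sum Σ_i (−1)^i (σ with its i-th vertex removed). For instance
  ∂ABDE = BDE − ADE + ABE − ABD.
As a 4×1 matrix over Z this has rank 1, with invariant factors (1).

Now H_k = ker ∂_k / im ∂_{k+1}, so:

  H_0: rank C_0 − rank ∂_1 = 4 − 3 = 1, and the invariant factors of ∂_1 are all 1, so H_0 = Z.
  H_1: rank ker ∂_1 − rank ∂_2 = (6 − 3) − 3 = 0, and the invariant factors of ∂_2 are all 1, so H_1 = 0.
  H_2: rank ker ∂_2 − rank ∂_3 = (4 − 3) − 1 = 0, and the invariant factors of ∂_3 are all 1, so H_2 = 0.
  H_3: rank ker ∂_3 − rank ∂_4 = (1 − 1) − 0 = 0, and there is no ∂_4, so H_3 = 0.

As a check, the Euler characteristic is 4 − 6 + 4 − 1 = 1, which agrees with 1 − 0 + 0 − 0 = 1.

H_0 = Z,  H_1 = 0,  H_2 = 0,  H_3 = 0.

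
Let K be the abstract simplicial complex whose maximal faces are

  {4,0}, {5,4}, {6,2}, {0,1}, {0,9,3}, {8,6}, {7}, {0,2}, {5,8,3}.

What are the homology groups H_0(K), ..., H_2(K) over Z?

H_0 ≅ Z^2,  H_1 ≅ Z^2,  H_2 = 0.

Fix the vertex order 0 < 1 < 2 < 3 < 4 < 5 < 6 < 7 < 8 < 9 and write every simplex with vertices in increasing order. Then dim K = 2 and the simplices of K are:

  0-simplices (10): [0], [1], [2], [3], [4], [5], [6], [7], [8], [9]
  1-simplices (12): [0,1], [0,2], [0,3], [0,4], [0,9], [2,6], [3,5], [3,8], [3,9], [4,5], [5,8], [6,8]
  2-simplices (2): [0,3,9], [3,5,8]

giving chain groups C_0 ≅ Z^10, C_1 ≅ Z^12, C_2 ≅ Z^2.

Boundary ∂_1: C_1 → C_0 sends each edge [p,q] (with p < q) to q − p.
The resulting 10×12 matrix has rank 8, and its Smith normal form has invariant factors (1,1,1,1,1,1,1,1).

∂_2: C_2 → C_1 sends each 2-simplex [p,q,r] to [q,r] − [p,r] + [p,q]. For instance
  ∂[0,3,9] = [3,9] − [0,9] + [0,3],
  ∂[3,5,8] = [5,8] − [3,8] + [3,5].
This gives a 12×2 integer matrix of rank 2; reducing to Smith normal form yields diagonal entries (1,1).

Computing H_k = (kernel of ∂_k) / (image of ∂_{k+1}):

  H_0: rank C_0 − rank ∂_1 = 10 − 8 = 2, and the invariant factors of ∂_1 are all 1, so H_0 ≅ Z^2.
  H_1: rank ker ∂_1 − rank ∂_2 = (12 − 8) − 2 = 2, and the invariant factors of ∂_2 are all 1, so H_1 ≅ Z^2.
  H_2: rank ker ∂_2 − rank ∂_3 = (2 − 2) − 0 = 0, and there is no ∂_3, so H_2 ≅ 0.

As a check, the Euler characteristic is 10 − 12 + 2 = 0, which agrees with 2 − 2 + 0 = 0.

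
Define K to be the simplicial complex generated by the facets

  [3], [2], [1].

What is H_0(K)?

H_0 ≅ Z^3.

Order the vertices as 1 < 2 < 3. Listing each simplex with vertices in this order, K has dimension 0 with simplices:

  0-simplices (3): [1], [2], [3]

Hence C_0 ≅ Z^3.

Computing H_k = (kernel of ∂_k) / (image of ∂_{k+1}):

  H_0: rank C_0 − rank ∂_1 = 3 − 0 = 3, and there is no ∂_1, so H_0 = Z^3.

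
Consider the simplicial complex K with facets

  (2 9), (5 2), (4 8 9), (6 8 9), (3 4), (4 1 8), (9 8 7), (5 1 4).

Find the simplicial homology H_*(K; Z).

H_0 = Z,  H_1 = Z,  H_2 = 0.

Order the vertices as 1 < 2 < 3 < 4 < 5 < 6 < 7 < 8 < 9. Listing each simplex with vertices in this order, K has dimension 2 with simplices:

  0-simplices (9): [1], [2], [3], [4], [5], [6], [7], [8], [9]
  1-simplices (14): [1,4], [1,5], [1,8], [2,5], [2,9], [3,4], [4,5], [4,8], [4,9], [6,8], [6,9], [7,8], [7,9], [8,9]
  2-simplices (5): [1,4,5], [1,4,8], [4,8,9], [6,8,9], [7,8,9]

Hence C_0 ≅ Z^9, C_1 ≅ Z^14, C_2 ≅ Z^5.

The boundary map ∂_1: C_1 → C_0 sends each edge [p,q] (with p < q) to q − p. For instance
  ∂[2,5] = [5] − [2].
As a 9×14 matrix over Z this has rank 8, with invariant factors (1,1,1,1,1,1,1,1).

The boundary map ∂_2: C_2 → C_1 acts by ∂[p,q,r] = [q,r] − [p,r] + [p,q]. For instance
  ∂[1,4,5] = [4,5] − [1,5] + [1,4],
  ∂[4,8,9] = [8,9] − [4,9] + [4,8].
As a 14×5 matrix over Z this has rank 5, with invariant factors (1,1,1,1,1).

Reading off H_k = ker ∂_k / im ∂_{k+1}:

  H_0: rank C_0 − rank ∂_1 = 9 − 8 = 1, and the invariant factors of ∂_1 are all 1, so H_0 = Z.
  H_1: rank ker ∂_1 − rank ∂_2 = (14 − 8) − 5 = 1, and the invariant factors of ∂_2 are all 1, so H_1 = Z.
  H_2: rank ker ∂_2 − rank ∂_3 = (5 − 5) − 0 = 0, and there is no ∂_3, so H_2 = 0.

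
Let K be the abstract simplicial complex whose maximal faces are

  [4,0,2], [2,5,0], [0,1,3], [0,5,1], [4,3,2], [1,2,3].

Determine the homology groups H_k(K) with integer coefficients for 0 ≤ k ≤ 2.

Order the vertices as 0 < 1 < 2 < 3 < 4 < 5. Listing each simplex with vertices in this order, K has dimension 2 with simplices:

  0-simplices (6): [0], [1], [2], [3], [4], [5]
  1-simplices (12): [0,1], [0,2], [0,3], [0,4], [0,5], [1,2], [1,3], [1,5], [2,3], [2,4], [2,5], [3,4]
  2-simplices (6): [0,1,3], [0,1,5], [0,2,4], [0,2,5], [1,2,3], [2,3,4]

giving chain groups C_0 ≅ Z^6, C_1 ≅ Z^12, C_2 ≅ Z^6.

∂_1: C_1 → C_0 maps an edge to its endpoints' difference, ∂[p,q] = q − p. For instance
  ∂[1,2] = [2] − [1].
This gives a 6×12 integer matrix of rank 5; reducing to Smith normal form yields diagonal entries (1,1,1,1,1).

∂_2: C_2 → C_1 sends each 2-simplex [p,q,r] to [q,r] − [p,r] + [p,q]. For instance
  ∂[0,1,3] = [1,3] − [0,3] + [0,1],
  ∂[0,2,5] = [2,5] − [0,5] + [0,2].
As a 12×6 matrix over Z this has rank 6, with invariant factors (1,1,1,1,1,1).

Now H_k = ker ∂_k / im ∂_{k+1}, so:

  H_0: rank C_0 − rank ∂_1 = 6 − 5 = 1, and the invariant factors of ∂_1 are all 1, so H_0 ≅ Z.
  H_1: rank ker ∂_1 − rank ∂_2 = (12 − 5) − 6 = 1, and the invariant factors of ∂_2 are all 1, so H_1 ≅ Z.
  H_2: rank ker ∂_2 − rank ∂_3 = (6 − 6) − 0 = 0, and there is no ∂_3, so H_2 ≅ 0.

As a check, the Euler characteristic is 6 − 12 + 6 = 0, which agrees with 1 − 1 + 0 = 0.
(K is a triangulation of the cylinder S^1 x I.)

H_0 ≅ Z,  H_1 ≅ Z,  H_2 = 0.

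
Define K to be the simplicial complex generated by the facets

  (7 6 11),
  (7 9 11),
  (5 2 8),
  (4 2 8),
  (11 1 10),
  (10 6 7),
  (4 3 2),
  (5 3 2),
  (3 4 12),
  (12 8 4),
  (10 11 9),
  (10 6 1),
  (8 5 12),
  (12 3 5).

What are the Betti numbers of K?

Take the total order 1 < 2 < 3 < 4 < 5 < 6 < 7 < 8 < 9 < 10 < 11 < 12 on the vertex set. Then K (dimension 2) consists of the simplices:

  0-simplices (12): [1], [2], [3], [4], [5], [6], [7], [8], [9], [10], [11], [12]
  1-simplices (24): (24 of them)
  2-simplices (14): [1,6,10], [1,10,11], [2,3,4], [2,3,5], [2,4,8], [2,5,8], [3,4,12], [3,5,12], [4,8,12], [5,8,12], [6,7,10], [6,7,11], [7,9,11], [9,10,11]

giving chain groups C_0 ≅ Z^12, C_1 ≅ Z^24, C_2 ≅ Z^14.

Boundary ∂_1: C_1 → C_0 is given by ∂[p,q] = [q] − [p].
The resulting 12×24 matrix has rank 10, and its Smith normal form has invariant factors (1,1,1,1,1,1,1,1,1,1).

∂_2: C_2 → C_1 maps a triangle to the signed sum of its edges. For instance
  ∂[1,6,10] = [6,10] − [1,10] + [1,6],
  ∂[2,4,8] = [4,8] − [2,8] + [2,4].
The resulting 24×14 matrix has rank 13, and its Smith normal form has invariant factors (1,1,1,1,1,1,1,1,1,1,1,1,1).

From H_k ≅ ker(∂_k) / im(∂_{k+1}) we obtain:

  H_0: rank C_0 − rank ∂_1 = 12 − 10 = 2, and the invariant factors of ∂_1 are all 1, so H_0 = Z^2.
  H_1: rank ker ∂_1 − rank ∂_2 = (24 − 10) − 13 = 1, and the invariant factors of ∂_2 are all 1, so H_1 = Z.
  H_2: rank ker ∂_2 − rank ∂_3 = (14 − 13) − 0 = 1, and there is no ∂_3, so H_2 = Z.

Hence the Betti numbers are b_0 = 2, b_1 = 1, b_2 = 1.

b_0 = 2, b_1 = 1, b_2 = 1.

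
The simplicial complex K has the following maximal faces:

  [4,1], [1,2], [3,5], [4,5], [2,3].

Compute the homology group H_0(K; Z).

Take the total order 1 < 2 < 3 < 4 < 5 on the vertex set. Then K (dimension 1) consists of the simplices:

  0-simplices (5): [1], [2], [3], [4], [5]
  1-simplices (5): [1,2], [1,4], [2,3], [3,5], [4,5]

Hence C_0 ≅ Z^5, C_1 ≅ Z^5.

Boundary ∂_1: C_1 → C_0 is given by ∂[p,q] = [q] − [p]. For instance
  ∂[1,4] = [4] − [1].
This gives a 5×5 integer matrix of rank 4; reducing to Smith normal form yields diagonal entries (1,1,1,1).

Reading off H_k = ker ∂_k / im ∂_{k+1}:

  H_0: rank C_0 − rank ∂_1 = 5 − 4 = 1, and the invariant factors of ∂_1 are all 1, so H_0 = Z.

H_0 = Z.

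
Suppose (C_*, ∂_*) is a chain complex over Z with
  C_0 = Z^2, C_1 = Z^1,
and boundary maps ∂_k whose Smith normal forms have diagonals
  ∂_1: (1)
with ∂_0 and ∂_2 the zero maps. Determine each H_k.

H_0 ≅ Z,  H_1 = 0.

H_0: b_0 = 2 − 0 − 1 = 1; torsion from ∂_1 factors > 1: none. So H_0 ≅ Z.
H_1: b_1 = 1 − 1 − 0 = 0; torsion from ∂_2 factors > 1: none. So H_1 ≅ 0.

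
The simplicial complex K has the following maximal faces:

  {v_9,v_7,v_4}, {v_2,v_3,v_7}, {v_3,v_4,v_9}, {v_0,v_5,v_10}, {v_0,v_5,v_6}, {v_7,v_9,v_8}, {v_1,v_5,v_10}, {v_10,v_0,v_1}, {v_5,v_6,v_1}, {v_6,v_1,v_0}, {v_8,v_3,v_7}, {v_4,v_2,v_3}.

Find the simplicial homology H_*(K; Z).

H_0 = Z^2,  H_1 = Z,  H_2 = Z.

We work with the vertex ordering v_0 < v_1 < v_2 < v_3 < v_4 < v_5 < v_6 < v_7 < v_8 < v_9 < v_10. The simplices of K, each written with vertices in increasing order, are:

  0-simplices (11): [v_0], [v_1], [v_2], [v_3], [v_4], [v_5], [v_6], [v_7], [v_8], [v_9], [v_10]
  1-simplices (21): (21 of them)
  2-simplices (12): (12 of them)

so the chain groups are C_0 ≅ Z^11, C_1 ≅ Z^21, C_2 ≅ Z^12.

∂_1: C_1 → C_0 sends each edge [p,q] (with p < q) to q − p.
This gives a 11×21 integer matrix of rank 9; reducing to Smith normal form yields diagonal entries (1,1,1,1,1,1,1,1,1).

∂_2: C_2 → C_1 maps a triangle to the signed sum of its edges. For instance
  ∂[v_3,v_4,v_9] = [v_4,v_9] − [v_3,v_9] + [v_3,v_4],
  ∂[v_0,v_1,v_6] = [v_1,v_6] − [v_0,v_6] + [v_0,v_1].
The 21×12 boundary matrix has rank 11 and Smith normal form diag(1,1,1,1,1,1,1,1,1,1,1).

Computing H_k = (kernel of ∂_k) / (image of ∂_{k+1}):

  H_0: rank C_0 − rank ∂_1 = 11 − 9 = 2, and the invariant factors of ∂_1 are all 1, so H_0 = Z^2.
  H_1: rank ker ∂_1 − rank ∂_2 = (21 − 9) − 11 = 1, and the invariant factors of ∂_2 are all 1, so H_1 = Z.
  H_2: rank ker ∂_2 − rank ∂_3 = (12 − 11) − 0 = 1, and there is no ∂_3, so H_2 = Z.

As a check, the Euler characteristic is 11 − 21 + 12 = 2, which agrees with 2 − 1 + 1 = 2.
(K is a triangulation of the disjoint union of the cylinder S^1 x I and the 2-sphere S^2.)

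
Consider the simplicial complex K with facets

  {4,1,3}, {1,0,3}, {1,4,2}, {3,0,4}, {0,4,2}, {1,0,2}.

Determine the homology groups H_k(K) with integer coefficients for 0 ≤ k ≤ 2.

H_0 = Z,  H_1 = 0,  H_2 = Z.

Fix the vertex order 0 < 1 < 2 < 3 < 4 and write every simplex with vertices in increasing order. Then dim K = 2 and the simplices of K are:

  0-simplices (5): [0], [1], [2], [3], [4]
  1-simplices (9): [0,1], [0,2], [0,3], [0,4], [1,2], [1,3], [1,4], [2,4], [3,4]
  2-simplices (6): [0,1,2], [0,1,3], [0,2,4], [0,3,4], [1,2,4], [1,3,4]

so the chain groups are C_0 ≅ Z^5, C_1 ≅ Z^9, C_2 ≅ Z^6.

∂_1: C_1 → C_0 is given by ∂[p,q] = [q] − [p]. For instance
  ∂[0,4] = [4] − [0].
The resulting 5×9 matrix has rank 4, and its Smith normal form has invariant factors (1,1,1,1).

∂_2: C_2 → C_1 acts by ∂[p,q,r] = [q,r] − [p,r] + [p,q]. For instance
  ∂[1,2,4] = [2,4] − [1,4] + [1,2],
  ∂[0,1,3] = [1,3] − [0,3] + [0,1].
As a 9×6 matrix over Z this has rank 5, with invariant factors (1,1,1,1,1).

Computing H_k = (kernel of ∂_k) / (image of ∂_{k+1}):

  H_0: rank C_0 − rank ∂_1 = 5 − 4 = 1, and the invariant factors of ∂_1 are all 1, so H_0 = Z.
  H_1: rank ker ∂_1 − rank ∂_2 = (9 − 4) − 5 = 0, and the invariant factors of ∂_2 are all 1, so H_1 = 0.
  H_2: rank ker ∂_2 − rank ∂_3 = (6 − 5) − 0 = 1, and there is no ∂_3, so H_2 = Z.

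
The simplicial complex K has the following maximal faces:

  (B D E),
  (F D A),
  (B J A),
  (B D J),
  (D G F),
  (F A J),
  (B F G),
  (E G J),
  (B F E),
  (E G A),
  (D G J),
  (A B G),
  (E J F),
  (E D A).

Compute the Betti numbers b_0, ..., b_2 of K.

b_0 = 1, b_1 = 2, b_2 = 1.

K has 7 vertices, 21 edges, 14 triangles.
rank ∂_0 = 0, rank ∂_1 = 6 ⇒ b_0 = 7 − 0 − 6 = 1; all invariant factors of ∂_1 are 1 so no torsion. So H_0 = Z.
rank ∂_1 = 6, rank ∂_2 = 13 ⇒ b_1 = 21 − 6 − 13 = 2; all invariant factors of ∂_2 are 1 so no torsion. So H_1 = Z^2.
rank ∂_2 = 13, rank ∂_3 = 0 ⇒ b_2 = 14 − 13 − 0 = 1. So H_2 = Z.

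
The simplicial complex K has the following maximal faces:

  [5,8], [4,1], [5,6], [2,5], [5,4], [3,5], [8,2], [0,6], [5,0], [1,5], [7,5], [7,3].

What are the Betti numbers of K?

b_0 = 1, b_1 = 4.

Take the total order 0 < 1 < 2 < 3 < 4 < 5 < 6 < 7 < 8 on the vertex set. Then K (dimension 1) consists of the simplices:

  0-simplices (9): [0], [1], [2], [3], [4], [5], [6], [7], [8]
  1-simplices (12): [0,5], [0,6], [1,4], [1,5], [2,5], [2,8], [3,5], [3,7], [4,5], [5,6], [5,7], [5,8]

Hence C_0 ≅ Z^9, C_1 ≅ Z^12.

∂_1: C_1 → C_0 is given by ∂[p,q] = [q] − [p].
This gives a 9×12 integer matrix of rank 8; reducing to Smith normal form yields diagonal entries (1,1,1,1,1,1,1,1).

Now H_k = ker ∂_k / im ∂_{k+1}, so:

  H_0: rank C_0 − rank ∂_1 = 9 − 8 = 1, and the invariant factors of ∂_1 are all 1, so H_0 = Z.
  H_1: rank ker ∂_1 − rank ∂_2 = (12 − 8) − 0 = 4, and there is no ∂_2, so H_1 = Z^4.

As a check, the Euler characteristic is 9 − 12 = -3, which agrees with 1 − 4 = -3.

Hence the Betti numbers are b_0 = 1, b_1 = 4.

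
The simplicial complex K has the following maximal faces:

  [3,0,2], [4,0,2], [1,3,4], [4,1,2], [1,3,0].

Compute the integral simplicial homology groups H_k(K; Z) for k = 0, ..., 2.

Order the vertices as 0 < 1 < 2 < 3 < 4. Listing each simplex with vertices in this order, K has dimension 2 with simplices:

  0-simplices (5): [0], [1], [2], [3], [4]
  1-simplices (10): [0,1], [0,2], [0,3], [0,4], [1,2], [1,3], [1,4], [2,3], [2,4], [3,4]
  2-simplices (5): [0,1,3], [0,2,3], [0,2,4], [1,2,4], [1,3,4]

giving chain groups C_0 ≅ Z^5, C_1 ≅ Z^10, C_2 ≅ Z^5.

∂_1: C_1 → C_0 is given by ∂[p,q] = [q] − [p].
The 5×10 boundary matrix has rank 4 and Smith normal form diag(1,1,1,1).

Boundary ∂_2: C_2 → C_1 sends each 2-simplex [p,q,r] to [q,r] − [p,r] + [p,q]. For instance
  ∂[0,2,3] = [2,3] − [0,3] + [0,2],
  ∂[1,2,4] = [2,4] − [1,4] + [1,2].
As a 10×5 matrix over Z this has rank 5, with invariant factors (1,1,1,1,1).

Now H_k = ker ∂_k / im ∂_{k+1}, so:

  H_0: rank C_0 − rank ∂_1 = 5 − 4 = 1, and the invariant factors of ∂_1 are all 1, so H_0 ≅ Z.
  H_1: rank ker ∂_1 − rank ∂_2 = (10 − 4) − 5 = 1, and the invariant factors of ∂_2 are all 1, so H_1 ≅ Z.
  H_2: rank ker ∂_2 − rank ∂_3 = (5 − 5) − 0 = 0, and there is no ∂_3, so H_2 ≅ 0.

(K is a triangulation of the Möbius band.)

H_0 = Z,  H_1 = Z,  H_2 = 0.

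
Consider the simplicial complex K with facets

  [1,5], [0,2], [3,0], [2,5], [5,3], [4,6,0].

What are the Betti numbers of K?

b_0 = 1, b_1 = 1, b_2 = 0.

Order the vertices as 0 < 1 < 2 < 3 < 4 < 5 < 6. Listing each simplex with vertices in this order, K has dimension 2 with simplices:

  0-simplices (7): [0], [1], [2], [3], [4], [5], [6]
  1-simplices (8): [0,2], [0,3], [0,4], [0,6], [1,5], [2,5], [3,5], [4,6]
  2-simplices (1): [0,4,6]

Hence C_0 ≅ Z^7, C_1 ≅ Z^8, C_2 ≅ Z^1.

The boundary map ∂_1: C_1 → C_0 maps an edge to its endpoints' difference, ∂[p,q] = q − p.
As a 7×8 matrix over Z this has rank 6, with invariant factors (1,1,1,1,1,1).

The boundary map ∂_2: C_2 → C_1 sends each 2-simplex [p,q,r] to [q,r] − [p,r] + [p,q]. For instance
  ∂[0,4,6] = [4,6] − [0,6] + [0,4].
As a 8×1 matrix over Z this has rank 1, with invariant factors (1).

From H_k ≅ ker(∂_k) / im(∂_{k+1}) we obtain:

  H_0: rank C_0 − rank ∂_1 = 7 − 6 = 1, and the invariant factors of ∂_1 are all 1, so H_0 = Z.
  H_1: rank ker ∂_1 − rank ∂_2 = (8 − 6) − 1 = 1, and the invariant factors of ∂_2 are all 1, so H_1 = Z.
  H_2: rank ker ∂_2 − rank ∂_3 = (1 − 1) − 0 = 0, and there is no ∂_3, so H_2 = 0.

Hence the Betti numbers are b_0 = 1, b_1 = 1, b_2 = 0.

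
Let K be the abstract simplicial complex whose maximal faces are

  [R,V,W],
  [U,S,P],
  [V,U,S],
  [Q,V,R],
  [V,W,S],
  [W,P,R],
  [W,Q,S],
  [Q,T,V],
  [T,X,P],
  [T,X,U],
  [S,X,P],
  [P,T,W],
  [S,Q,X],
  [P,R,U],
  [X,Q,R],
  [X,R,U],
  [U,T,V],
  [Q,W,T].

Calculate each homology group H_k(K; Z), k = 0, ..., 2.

Order the vertices as P < Q < R < S < T < U < V < W < X. Listing each simplex with vertices in this order, K has dimension 2 with simplices:

  0-simplices (9): P, Q, R, S, T, U, V, W, X
  1-simplices (27): PR, PS, PT, PU, PW, PX, QR, QS, QT, QV, QW, QX, RU, RV, RW, RX, SU, SV, SW, SX, TU, TV, TW, TX, UV, UX, VW
  2-simplices (18): PRU, PRW, PSU, PSX, PTW, PTX, QRV, QRX, QSW, QSX, QTV, QTW, RUX, RVW, SUV, SVW, TUV, TUX

so the chain groups are C_0 ≅ Z^9, C_1 ≅ Z^27, C_2 ≅ Z^18.

∂_1: C_1 → C_0 is given by ∂[p,q] = [q] − [p].
The resulting 9×27 matrix has rank 8, and its Smith normal form has invariant factors (1,1,1,1,1,1,1,1).

The boundary map ∂_2: C_2 → C_1 sends each 2-simplex [p,q,r] to [q,r] − [p,r] + [p,q]. For instance
  ∂PSX = SX − PX + PS,
  ∂QSX = SX − QX + QS.
As a 27×18 matrix over Z this has rank 18, with invariant factors (1,1,1,1,1,1,1,1,1,1,1,1,1,1,1,1,1,2).

From H_k ≅ ker(∂_k) / im(∂_{k+1}) we obtain:

  H_0: rank C_0 − rank ∂_1 = 9 − 8 = 1, and the invariant factors of ∂_1 are all 1, so H_0 = Z.
  H_1: rank ker ∂_1 − rank ∂_2 = (27 − 8) − 18 = 1, and ∂_2 has invariant factor 2 > 1, so H_1 = Z ⊕ Z_2.
  H_2: rank ker ∂_2 − rank ∂_3 = (18 − 18) − 0 = 0, and there is no ∂_3, so H_2 = 0.

(K is a triangulation of the Klein bottle.)

H_0 ≅ Z,  H_1 ≅ Z ⊕ Z_2,  H_2 = 0.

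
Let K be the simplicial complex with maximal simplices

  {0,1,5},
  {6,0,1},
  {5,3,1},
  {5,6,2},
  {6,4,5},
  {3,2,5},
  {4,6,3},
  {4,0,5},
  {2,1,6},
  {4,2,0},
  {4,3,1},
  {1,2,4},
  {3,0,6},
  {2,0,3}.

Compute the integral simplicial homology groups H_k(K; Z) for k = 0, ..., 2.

H_0 = Z,  H_1 = Z^2,  H_2 = Z.

Order the vertices as 0 < 1 < 2 < 3 < 4 < 5 < 6. Listing each simplex with vertices in this order, K has dimension 2 with simplices:

  0-simplices (7): [0], [1], [2], [3], [4], [5], [6]
  1-simplices (21): [0,1], [0,2], [0,3], [0,4], [0,5], [0,6], [1,2], [1,3], [1,4], [1,5], [1,6], [2,3], [2,4], [2,5], [2,6], [3,4], [3,5], [3,6], [4,5], [4,6], [5,6]
  2-simplices (14): [0,1,5], [0,1,6], [0,2,3], [0,2,4], [0,3,6], [0,4,5], [1,2,4], [1,2,6], [1,3,4], [1,3,5], [2,3,5], [2,5,6], [3,4,6], [4,5,6]

giving chain groups C_0 ≅ Z^7, C_1 ≅ Z^21, C_2 ≅ Z^14.

∂_1: C_1 → C_0 sends each edge [p,q] (with p < q) to q − p.
The resulting 7×21 matrix has rank 6, and its Smith normal form has invariant factors (1,1,1,1,1,1).

The boundary map ∂_2: C_2 → C_1 maps a triangle to the signed sum of its edges. For instance
  ∂[0,4,5] = [4,5] − [0,5] + [0,4],
  ∂[0,1,6] = [1,6] − [0,6] + [0,1].
The resulting 21×14 matrix has rank 13, and its Smith normal form has invariant factors (1,1,1,1,1,1,1,1,1,1,1,1,1).

Reading off H_k = ker ∂_k / im ∂_{k+1}:

  H_0: rank C_0 − rank ∂_1 = 7 − 6 = 1, and the invariant factors of ∂_1 are all 1, so H_0 ≅ Z.
  H_1: rank ker ∂_1 − rank ∂_2 = (21 − 6) − 13 = 2, and the invariant factors of ∂_2 are all 1, so H_1 ≅ Z^2.
  H_2: rank ker ∂_2 − rank ∂_3 = (14 − 13) − 0 = 1, and there is no ∂_3, so H_2 ≅ Z.

As a check, the Euler characteristic is 7 − 21 + 14 = 0, which agrees with 1 − 2 + 1 = 0.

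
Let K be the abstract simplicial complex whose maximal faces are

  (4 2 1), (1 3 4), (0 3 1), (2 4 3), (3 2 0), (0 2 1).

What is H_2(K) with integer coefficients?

We work with the vertex ordering 0 < 1 < 2 < 3 < 4. The simplices of K, each written with vertices in increasing order, are:

  0-simplices (5): [0], [1], [2], [3], [4]
  1-simplices (9): [0,1], [0,2], [0,3], [1,2], [1,3], [1,4], [2,3], [2,4], [3,4]
  2-simplices (6): [0,1,2], [0,1,3], [0,2,3], [1,2,4], [1,3,4], [2,3,4]

Hence C_0 ≅ Z^5, C_1 ≅ Z^9, C_2 ≅ Z^6.

∂_1: C_1 → C_0 sends each edge [p,q] (with p < q) to q − p.
The 5×9 boundary matrix has rank 4 and Smith normal form diag(1,1,1,1).

The boundary map ∂_2: C_2 → C_1 acts by ∂[p,q,r] = [q,r] − [p,r] + [p,q]. For instance
  ∂[0,1,3] = [1,3] − [0,3] + [0,1],
  ∂[0,2,3] = [2,3] − [0,3] + [0,2].
The 9×6 boundary matrix has rank 5 and Smith normal form diag(1,1,1,1,1).

From H_k ≅ ker(∂_k) / im(∂_{k+1}) we obtain:

  H_2: rank ker ∂_2 − rank ∂_3 = (6 − 5) − 0 = 1, and there is no ∂_3, so H_2 = Z.

H_2 ≅ Z.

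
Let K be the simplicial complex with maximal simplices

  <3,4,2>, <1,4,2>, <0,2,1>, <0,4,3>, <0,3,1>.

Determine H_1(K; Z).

Take the total order 0 < 1 < 2 < 3 < 4 on the vertex set. Then K (dimension 2) consists of the simplices:

  0-simplices (5): [0], [1], [2], [3], [4]
  1-simplices (10): [0,1], [0,2], [0,3], [0,4], [1,2], [1,3], [1,4], [2,3], [2,4], [3,4]
  2-simplices (5): [0,1,2], [0,1,3], [0,3,4], [1,2,4], [2,3,4]

Hence C_0 ≅ Z^5, C_1 ≅ Z^10, C_2 ≅ Z^5.

The boundary map ∂_1: C_1 → C_0 is given by ∂[p,q] = [q] − [p]. For instance
  ∂[1,3] = [3] − [1].
As a 5×10 matrix over Z this has rank 4, with invariant factors (1,1,1,1).

∂_2: C_2 → C_1 acts by ∂[p,q,r] = [q,r] − [p,r] + [p,q]. For instance
  ∂[0,1,2] = [1,2] − [0,2] + [0,1],
  ∂[0,3,4] = [3,4] − [0,4] + [0,3].
This gives a 10×5 integer matrix of rank 5; reducing to Smith normal form yields diagonal entries (1,1,1,1,1).

Reading off H_k = ker ∂_k / im ∂_{k+1}:

  H_1: rank ker ∂_1 − rank ∂_2 = (10 − 4) − 5 = 1, and the invariant factors of ∂_2 are all 1, so H_1 ≅ Z.

H_1 ≅ Z.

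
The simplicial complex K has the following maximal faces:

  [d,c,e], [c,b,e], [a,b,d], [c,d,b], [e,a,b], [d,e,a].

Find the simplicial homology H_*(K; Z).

Take the total order a < b < c < d < e on the vertex set. Then K (dimension 2) consists of the simplices:

  0-simplices (5): a, b, c, d, e
  1-simplices (9): ab, ad, ae, bc, bd, be, cd, ce, de
  2-simplices (6): abd, abe, ade, bcd, bce, cde

Hence C_0 ≅ Z^5, C_1 ≅ Z^9, C_2 ≅ Z^6.

∂_1: C_1 → C_0 sends each edge [p,q] (with p < q) to q − p. For instance
  ∂ae = e − a.
This gives a 5×9 integer matrix of rank 4; reducing to Smith normal form yields diagonal entries (1,1,1,1).

∂_2: C_2 → C_1 maps a triangle to the signed sum of its edges. For instance
  ∂cde = de − ce + cd,
  ∂bcd = cd − bd + bc.
As a 9×6 matrix over Z this has rank 5, with invariant factors (1,1,1,1,1).

Reading off H_k = ker ∂_k / im ∂_{k+1}:

  H_0: rank C_0 − rank ∂_1 = 5 − 4 = 1, and the invariant factors of ∂_1 are all 1, so H_0 = Z.
  H_1: rank ker ∂_1 − rank ∂_2 = (9 − 4) − 5 = 0, and the invariant factors of ∂_2 are all 1, so H_1 = 0.
  H_2: rank ker ∂_2 − rank ∂_3 = (6 − 5) − 0 = 1, and there is no ∂_3, so H_2 = Z.

H_0 ≅ Z,  H_1 = 0,  H_2 ≅ Z.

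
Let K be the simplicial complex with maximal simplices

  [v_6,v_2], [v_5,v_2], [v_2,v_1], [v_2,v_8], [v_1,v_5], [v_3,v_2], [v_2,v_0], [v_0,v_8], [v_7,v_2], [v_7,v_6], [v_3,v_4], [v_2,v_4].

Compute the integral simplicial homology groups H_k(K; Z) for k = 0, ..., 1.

Order the vertices as v_0 < v_1 < v_2 < v_3 < v_4 < v_5 < v_6 < v_7 < v_8. Listing each simplex with vertices in this order, K has dimension 1 with simplices:

  0-simplices (9): [v_0], [v_1], [v_2], [v_3], [v_4], [v_5], [v_6], [v_7], [v_8]
  1-simplices (12): [v_0,v_2], [v_0,v_8], [v_1,v_2], [v_1,v_5], [v_2,v_3], [v_2,v_4], [v_2,v_5], [v_2,v_6], [v_2,v_7], [v_2,v_8], [v_3,v_4], [v_6,v_7]

Hence C_0 ≅ Z^9, C_1 ≅ Z^12.

The boundary map ∂_1: C_1 → C_0 sends each edge [p,q] (with p < q) to q − p. For instance
  ∂[v_2,v_8] = [v_8] − [v_2].
The 9×12 boundary matrix has rank 8 and Smith normal form diag(1,1,1,1,1,1,1,1).

Now H_k = ker ∂_k / im ∂_{k+1}, so:

  H_0: rank C_0 − rank ∂_1 = 9 − 8 = 1, and the invariant factors of ∂_1 are all 1, so H_0 = Z.
  H_1: rank ker ∂_1 − rank ∂_2 = (12 − 8) − 0 = 4, and there is no ∂_2, so H_1 = Z^4.

As a check, the Euler characteristic is 9 − 12 = -3, which agrees with 1 − 4 = -3.
(K is a triangulation of a wedge of 4 circles.)

H_0 ≅ Z,  H_1 ≅ Z^4.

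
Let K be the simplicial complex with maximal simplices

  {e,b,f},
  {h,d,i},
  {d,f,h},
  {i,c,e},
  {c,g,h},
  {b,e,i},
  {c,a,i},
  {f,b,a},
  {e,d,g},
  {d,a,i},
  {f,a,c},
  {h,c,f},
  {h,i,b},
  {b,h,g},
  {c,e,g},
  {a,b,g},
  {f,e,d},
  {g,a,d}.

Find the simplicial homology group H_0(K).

H_0 = Z.

Fix the vertex order a < b < c < d < e < f < g < h < i and write every simplex with vertices in increasing order. Then dim K = 2 and the simplices of K are:

  0-simplices (9): a, b, c, d, e, f, g, h, i
  1-simplices (27): ab, ac, ad, af, ag, ai, be, bf, bg, bh, bi, ce, cf, cg, ch, ci, de, df, dg, dh, di, ef, eg, ei, fh, gh, hi
  2-simplices (18): abf, abg, acf, aci, adg, adi, bef, bei, bgh, bhi, ceg, cei, cfh, cgh, def, deg, dfh, dhi

Hence C_0 ≅ Z^9, C_1 ≅ Z^27, C_2 ≅ Z^18.

∂_1: C_1 → C_0 sends each edge [p,q] (with p < q) to q − p. For instance
  ∂dg = g − d.
As a 9×27 matrix over Z this has rank 8, with invariant factors (1,1,1,1,1,1,1,1).

Boundary ∂_2: C_2 → C_1 acts by ∂[p,q,r] = [q,r] − [p,r] + [p,q]. For instance
  ∂dhi = hi − di + dh,
  ∂bhi = hi − bi + bh.
The resulting 27×18 matrix has rank 17, and its Smith normal form has invariant factors (1,1,1,1,1,1,1,1,1,1,1,1,1,1,1,1,1).

Now H_k = ker ∂_k / im ∂_{k+1}, so:

  H_0: rank C_0 − rank ∂_1 = 9 − 8 = 1, and the invariant factors of ∂_1 are all 1, so H_0 ≅ Z.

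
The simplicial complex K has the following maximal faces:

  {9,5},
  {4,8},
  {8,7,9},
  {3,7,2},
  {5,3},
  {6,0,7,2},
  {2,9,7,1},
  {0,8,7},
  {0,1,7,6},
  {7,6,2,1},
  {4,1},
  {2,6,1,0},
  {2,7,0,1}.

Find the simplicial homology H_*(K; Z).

Order the vertices as 0 < 1 < 2 < 3 < 4 < 5 < 6 < 7 < 8 < 9. Listing each simplex with vertices in this order, K has dimension 3 with simplices:

  0-simplices (10): [0], [1], [2], [3], [4], [5], [6], [7], [8], [9]
  1-simplices (22): [0,1], [0,2], [0,6], [0,7], [0,8], [1,2], [1,4], [1,6], [1,7], [1,9], [2,3], [2,6], [2,7], [2,9], [3,5], [3,7], [4,8], [5,9], [6,7], [7,8], [7,9], [8,9]
  2-simplices (16): [0,1,2], [0,1,6], [0,1,7], [0,2,6], [0,2,7], [0,6,7], [0,7,8], [1,2,6], [1,2,7], [1,2,9], [1,6,7], [1,7,9], [2,3,7], [2,6,7], [2,7,9], [7,8,9]
  3-simplices (6): [0,1,2,6], [0,1,2,7], [0,1,6,7], [0,2,6,7], [1,2,6,7], [1,2,7,9]

Hence C_0 ≅ Z^10, C_1 ≅ Z^22, C_2 ≅ Z^16, C_3 ≅ Z^6.

The boundary map ∂_1: C_1 → C_0 is given by ∂[p,q] = [q] − [p]. For instance
  ∂[7,9] = [9] − [7].
The 10×22 boundary matrix has rank 9 and Smith normal form diag(1,1,1,1,1,1,1,1,1).

Boundary ∂_2: C_2 → C_1 maps a triangle to the signed sum of its edges. For instance
  ∂[2,7,9] = [7,9] − [2,9] + [2,7],
  ∂[0,2,7] = [2,7] − [0,7] + [0,2].
This gives a 22×16 integer matrix of rank 11; reducing to Smith normal form yields diagonal entries (1,1,1,1,1,1,1,1,1,1,1).

Boundary ∂_3: C_3 → C_2 sends each 3-simplex σ to the alternating sum Σ_i (−1)^i (σ with its i-th vertex removed). For instance
  ∂[0,1,2,7] = [1,2,7] − [0,2,7] + [0,1,7] − [0,1,2],
  ∂[0,1,6,7] = [1,6,7] − [0,6,7] + [0,1,7] − [0,1,6].
As a 16×6 matrix over Z this has rank 5, with invariant factors (1,1,1,1,1).

Reading off H_k = ker ∂_k / im ∂_{k+1}:

  H_0: rank C_0 − rank ∂_1 = 10 − 9 = 1, and the invariant factors of ∂_1 are all 1, so H_0 = Z.
  H_1: rank ker ∂_1 − rank ∂_2 = (22 − 9) − 11 = 2, and the invariant factors of ∂_2 are all 1, so H_1 = Z^2.
  H_2: rank ker ∂_2 − rank ∂_3 = (16 − 11) − 5 = 0, and the invariant factors of ∂_3 are all 1, so H_2 = 0.
  H_3: rank ker ∂_3 − rank ∂_4 = (6 − 5) − 0 = 1, and there is no ∂_4, so H_3 = Z.

As a check, the Euler characteristic is 10 − 22 + 16 − 6 = -2, which agrees with 1 − 2 + 0 − 1 = -2.

H_0 = Z,  H_1 = Z^2,  H_2 = 0,  H_3 = Z.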